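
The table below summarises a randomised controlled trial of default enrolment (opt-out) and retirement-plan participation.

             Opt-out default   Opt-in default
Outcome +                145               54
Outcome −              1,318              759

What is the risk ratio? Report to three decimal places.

Reading the table with exposure as columns: a = 145 (Opt-out default, case), b = 1318 (Opt-out default, non-case), c = 54 (Opt-in default, case), d = 759.
Risk in exposed = 145/1463 = 0.09911; risk in unexposed = 54/813 = 0.06642.
RR = 0.09911 / 0.06642 = 1.49218
The risk among the exposed is 1.49 times that among the unexposed.

1.492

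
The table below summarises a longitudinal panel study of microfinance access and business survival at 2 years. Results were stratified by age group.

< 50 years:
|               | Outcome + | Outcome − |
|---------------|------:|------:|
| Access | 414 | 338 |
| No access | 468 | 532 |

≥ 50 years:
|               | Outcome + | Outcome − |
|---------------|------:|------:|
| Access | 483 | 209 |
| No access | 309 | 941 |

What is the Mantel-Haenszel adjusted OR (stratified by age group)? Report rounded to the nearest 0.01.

2.91

OR_MH = Σ(aᵢdᵢ/nᵢ) / Σ(bᵢcᵢ/nᵢ), where nᵢ is the stratum total.
Stratum 1 (< 50 years): n = 1752; a·d/n = 414·532/1752 = 125.7123; b·c/n = 338·468/1752 = 90.2877
Stratum 2 (≥ 50 years): n = 1942; a·d/n = 483·941/1942 = 234.0386; b·c/n = 209·309/1942 = 33.2549
OR_MH = (125.7123 + 234.0386) / (90.2877 + 33.2549) = 359.7509 / 123.5426 = 2.91196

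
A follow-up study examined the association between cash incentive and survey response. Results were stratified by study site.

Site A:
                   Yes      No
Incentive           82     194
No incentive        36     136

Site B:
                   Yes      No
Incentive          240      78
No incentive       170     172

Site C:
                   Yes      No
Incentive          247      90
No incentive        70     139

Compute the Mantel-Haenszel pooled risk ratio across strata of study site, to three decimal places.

RR_MH = Σ(aᵢ·n₀ᵢ/nᵢ) / Σ(cᵢ·n₁ᵢ/nᵢ), with n₁ᵢ = aᵢ+bᵢ (exposed), n₀ᵢ = cᵢ+dᵢ (unexposed), nᵢ = n₁ᵢ+n₀ᵢ.
Stratum 1 (Site A): n₁ = 276, n₀ = 172, n = 448; a·n₀/n = 82·172/448 = 31.4821; c·n₁/n = 36·276/448 = 22.1786
Stratum 2 (Site B): n₁ = 318, n₀ = 342, n = 660; a·n₀/n = 240·342/660 = 124.3636; c·n₁/n = 170·318/660 = 81.9091
Stratum 3 (Site C): n₁ = 337, n₀ = 209, n = 546; a·n₀/n = 247·209/546 = 94.5476; c·n₁/n = 70·337/546 = 43.2051
RR_MH = (31.4821 + 124.3636 + 94.5476) / (22.1786 + 81.9091 + 43.2051) = 250.3934 / 147.2928 = 1.69997

1.700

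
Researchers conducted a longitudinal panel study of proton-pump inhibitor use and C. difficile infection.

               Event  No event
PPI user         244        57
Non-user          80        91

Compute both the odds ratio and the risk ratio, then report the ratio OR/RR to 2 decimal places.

Cells: a = 244, b = 57, c = 80, d = 91.
OR = (244·91)/(57·80) = 22204/4560 = 4.86930
Risk in exposed = 244/301 = 0.81063; risk in unexposed = 80/171 = 0.46784; RR = 1.73272
OR/RR = 4.86930 / 1.73272 = 2.81020
The outcome is not rare, so the OR lies further from 1 than the RR.

2.81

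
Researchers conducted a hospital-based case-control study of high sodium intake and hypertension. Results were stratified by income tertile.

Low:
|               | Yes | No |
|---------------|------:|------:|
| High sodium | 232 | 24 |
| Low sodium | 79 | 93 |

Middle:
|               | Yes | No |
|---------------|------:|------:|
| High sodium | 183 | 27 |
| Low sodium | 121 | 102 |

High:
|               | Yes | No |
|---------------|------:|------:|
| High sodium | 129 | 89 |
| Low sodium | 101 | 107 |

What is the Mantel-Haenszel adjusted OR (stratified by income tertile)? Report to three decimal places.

OR_MH = Σ(aᵢdᵢ/nᵢ) / Σ(bᵢcᵢ/nᵢ), where nᵢ is the stratum total.
Stratum 1 (Low): n = 428; a·d/n = 232·93/428 = 50.4112; b·c/n = 24·79/428 = 4.4299
Stratum 2 (Middle): n = 433; a·d/n = 183·102/433 = 43.1085; b·c/n = 27·121/433 = 7.5450
Stratum 3 (High): n = 426; a·d/n = 129·107/426 = 32.4014; b·c/n = 89·101/426 = 21.1009
OR_MH = (50.4112 + 43.1085 + 32.4014) / (4.4299 + 7.5450 + 21.1009) = 125.9212 / 33.0759 = 3.80704

3.807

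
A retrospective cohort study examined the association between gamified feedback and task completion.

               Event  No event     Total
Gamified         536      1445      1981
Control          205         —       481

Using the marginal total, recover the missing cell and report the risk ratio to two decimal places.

0.63

The missing cell is in the unexposed row: 481 − 205 = 276.
So a = 536, b = 1445, c = 205, d = 276.
RR = [a/(a+b)] / [c/(c+d)] = (536/1981) / (205/481) = 0.27057/0.42620 = 0.63485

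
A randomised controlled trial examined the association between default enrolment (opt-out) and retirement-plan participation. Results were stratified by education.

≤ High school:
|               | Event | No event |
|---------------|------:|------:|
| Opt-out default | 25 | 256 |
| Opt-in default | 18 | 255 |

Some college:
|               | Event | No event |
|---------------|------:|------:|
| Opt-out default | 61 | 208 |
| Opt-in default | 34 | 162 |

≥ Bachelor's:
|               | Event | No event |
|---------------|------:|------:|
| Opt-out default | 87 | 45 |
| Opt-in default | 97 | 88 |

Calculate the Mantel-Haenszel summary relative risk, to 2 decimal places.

RR_MH = Σ(aᵢ·n₀ᵢ/nᵢ) / Σ(cᵢ·n₁ᵢ/nᵢ), with n₁ᵢ = aᵢ+bᵢ (exposed), n₀ᵢ = cᵢ+dᵢ (unexposed), nᵢ = n₁ᵢ+n₀ᵢ.
Stratum 1 (≤ High school): n₁ = 281, n₀ = 273, n = 554; a·n₀/n = 25·273/554 = 12.3195; c·n₁/n = 18·281/554 = 9.1300
Stratum 2 (Some college): n₁ = 269, n₀ = 196, n = 465; a·n₀/n = 61·196/465 = 25.7118; c·n₁/n = 34·269/465 = 19.6688
Stratum 3 (≥ Bachelor's): n₁ = 132, n₀ = 185, n = 317; a·n₀/n = 87·185/317 = 50.7729; c·n₁/n = 97·132/317 = 40.3912
RR_MH = (12.3195 + 25.7118 + 50.7729) / (9.1300 + 19.6688 + 40.3912) = 88.8042 / 69.1899 = 1.28348

1.28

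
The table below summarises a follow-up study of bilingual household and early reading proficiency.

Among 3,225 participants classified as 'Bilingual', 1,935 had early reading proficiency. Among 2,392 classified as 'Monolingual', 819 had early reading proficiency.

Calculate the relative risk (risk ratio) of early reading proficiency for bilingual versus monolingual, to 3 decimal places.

1.752

From the description: a = 1935, b = 1290, c = 819, d = 1573.
Risk in exposed = 1935/3225 = 0.60000; risk in unexposed = 819/2392 = 0.34239.
RR = 0.60000 / 0.34239 = 1.75238
The risk among the exposed is 1.75 times that among the unexposed.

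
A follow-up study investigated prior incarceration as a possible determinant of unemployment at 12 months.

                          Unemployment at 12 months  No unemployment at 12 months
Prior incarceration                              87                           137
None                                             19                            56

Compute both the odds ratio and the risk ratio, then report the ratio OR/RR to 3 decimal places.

Cells: a = 87, b = 137, c = 19, d = 56.
OR = (87·56)/(137·19) = 4872/2603 = 1.87169
Risk in exposed = 87/224 = 0.38839; risk in unexposed = 19/75 = 0.25333; RR = 1.53313
OR/RR = 1.87169 / 1.53313 = 1.22083
The outcome is not rare, so the OR lies further from 1 than the RR.

1.221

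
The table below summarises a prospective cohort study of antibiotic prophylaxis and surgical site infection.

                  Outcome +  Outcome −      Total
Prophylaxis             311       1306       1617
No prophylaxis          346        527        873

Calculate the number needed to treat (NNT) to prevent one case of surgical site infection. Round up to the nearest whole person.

5

Risk in treated group = 311/1617 = 0.19233; risk in control = 346/873 = 0.39633.
Absolute risk reduction = 0.39633 − 0.19233 = 0.20400
NNT = 1 / ARR = 1 / 0.20400 = 4.902 → round up → 5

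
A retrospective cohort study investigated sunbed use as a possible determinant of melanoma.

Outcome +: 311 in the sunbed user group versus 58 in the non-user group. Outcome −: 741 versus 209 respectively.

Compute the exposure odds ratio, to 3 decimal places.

From the description: a = 311, b = 741, c = 58, d = 209.
OR = (a·d)/(b·c) = (311 × 209) / (741 × 58) = 64999 / 42978 = 1.51238
The odds of melanoma are about 1.51 times as high in the sunbed user group.

1.512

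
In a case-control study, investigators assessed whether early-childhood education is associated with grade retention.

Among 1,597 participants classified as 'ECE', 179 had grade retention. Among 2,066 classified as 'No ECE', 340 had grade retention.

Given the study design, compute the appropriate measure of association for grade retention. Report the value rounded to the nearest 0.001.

0.641

From the description: a = 179, b = 1418, c = 340, d = 1726.
This is a case-control study: participants were sampled on outcome status, so risks in the source population cannot be estimated directly — relative risk is not valid here. The odds ratio is the appropriate measure.
OR = (a·d)/(b·c) = (179 × 1726) / (1418 × 340) = 308954 / 482120 = 0.64082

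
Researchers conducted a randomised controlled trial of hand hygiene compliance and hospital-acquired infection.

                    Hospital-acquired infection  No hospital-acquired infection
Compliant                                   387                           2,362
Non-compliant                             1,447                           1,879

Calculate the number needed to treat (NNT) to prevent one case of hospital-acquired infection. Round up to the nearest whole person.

4

Risk in treated group = 387/2749 = 0.14078; risk in control = 1447/3326 = 0.43506.
Absolute risk reduction = 0.43506 − 0.14078 = 0.29428
NNT = 1 / ARR = 1 / 0.29428 = 3.398 → round up → 4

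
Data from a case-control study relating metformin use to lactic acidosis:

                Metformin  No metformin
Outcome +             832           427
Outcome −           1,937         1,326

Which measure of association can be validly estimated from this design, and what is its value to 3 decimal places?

1.334

Reading the table with exposure as columns: a = 832 (Metformin, case), b = 1937 (Metformin, non-case), c = 427 (No metformin, case), d = 1326.
This is a case-control study: participants were sampled on outcome status, so risks in the source population cannot be estimated directly — relative risk is not valid here. The odds ratio is the appropriate measure.
OR = (a·d)/(b·c) = (832 × 1326) / (1937 × 427) = 1103232 / 827099 = 1.33386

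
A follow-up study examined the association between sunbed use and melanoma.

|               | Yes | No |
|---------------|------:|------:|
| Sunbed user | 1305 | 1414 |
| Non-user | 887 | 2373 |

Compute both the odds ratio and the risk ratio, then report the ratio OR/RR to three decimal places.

Cells: a = 1305, b = 1414, c = 887, d = 2373.
OR = (1305·2373)/(1414·887) = 3096765/1254218 = 2.46908
Risk in exposed = 1305/2719 = 0.47996; risk in unexposed = 887/3260 = 0.27209; RR = 1.76399
OR/RR = 2.46908 / 1.76399 = 1.39972
The outcome is not rare, so the OR lies further from 1 than the RR.

1.400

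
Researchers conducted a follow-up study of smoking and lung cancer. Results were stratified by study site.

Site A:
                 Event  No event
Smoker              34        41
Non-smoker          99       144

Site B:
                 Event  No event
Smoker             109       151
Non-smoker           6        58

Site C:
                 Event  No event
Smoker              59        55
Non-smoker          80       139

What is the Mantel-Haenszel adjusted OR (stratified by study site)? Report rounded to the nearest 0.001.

2.069

OR_MH = Σ(aᵢdᵢ/nᵢ) / Σ(bᵢcᵢ/nᵢ), where nᵢ is the stratum total.
Stratum 1 (Site A): n = 318; a·d/n = 34·144/318 = 15.3962; b·c/n = 41·99/318 = 12.7642
Stratum 2 (Site B): n = 324; a·d/n = 109·58/324 = 19.5123; b·c/n = 151·6/324 = 2.7963
Stratum 3 (Site C): n = 333; a·d/n = 59·139/333 = 24.6276; b·c/n = 55·80/333 = 13.2132
OR_MH = (15.3962 + 19.5123 + 24.6276) / (12.7642 + 2.7963 + 13.2132) = 59.5362 / 28.7737 = 2.06912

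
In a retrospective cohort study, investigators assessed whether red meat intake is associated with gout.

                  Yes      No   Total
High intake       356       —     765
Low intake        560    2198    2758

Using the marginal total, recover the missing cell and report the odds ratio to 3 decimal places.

The missing cell is in the exposed row: 765 − 356 = 409.
So a = 356, b = 409, c = 560, d = 2198.
OR = (a·d)/(b·c) = (356 × 2198) / (409 × 560) = 782488 / 229040 = 3.41638

3.416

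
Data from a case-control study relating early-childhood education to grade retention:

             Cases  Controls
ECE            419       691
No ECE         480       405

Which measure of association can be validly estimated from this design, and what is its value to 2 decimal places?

Cells: a = 419, b = 691, c = 480, d = 405.
This is a case-control study: participants were sampled on outcome status, so risks in the source population cannot be estimated directly — relative risk is not valid here. The odds ratio is the appropriate measure.
OR = (a·d)/(b·c) = (419 × 405) / (691 × 480) = 169695 / 331680 = 0.51162

0.51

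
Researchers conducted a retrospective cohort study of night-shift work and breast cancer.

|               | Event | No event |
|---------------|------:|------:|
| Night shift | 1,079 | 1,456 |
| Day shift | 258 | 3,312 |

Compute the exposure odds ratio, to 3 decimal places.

9.513

Cells: a = 1079, b = 1456, c = 258, d = 3312.
OR = (a·d)/(b·c) = (1079 × 3312) / (1456 × 258) = 3573648 / 375648 = 9.51329
The odds of breast cancer are about 9.51 times as high in the night shift group.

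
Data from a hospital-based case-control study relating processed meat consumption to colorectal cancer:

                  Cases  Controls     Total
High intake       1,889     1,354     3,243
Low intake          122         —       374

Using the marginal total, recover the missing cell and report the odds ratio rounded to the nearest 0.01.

2.88

The missing cell is in the unexposed row: 374 − 122 = 252.
So a = 1889, b = 1354, c = 122, d = 252.
OR = (a·d)/(b·c) = (1889 × 252) / (1354 × 122) = 476028 / 165188 = 2.88173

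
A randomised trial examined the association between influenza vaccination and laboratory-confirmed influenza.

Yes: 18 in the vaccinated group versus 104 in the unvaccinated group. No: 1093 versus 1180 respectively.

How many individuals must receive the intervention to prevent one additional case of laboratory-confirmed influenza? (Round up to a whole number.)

Risk in treated group = 18/1111 = 0.01620; risk in control = 104/1284 = 0.08100.
Absolute risk reduction = 0.08100 − 0.01620 = 0.06480
NNT = 1 / ARR = 1 / 0.06480 = 15.433 → round up → 16

16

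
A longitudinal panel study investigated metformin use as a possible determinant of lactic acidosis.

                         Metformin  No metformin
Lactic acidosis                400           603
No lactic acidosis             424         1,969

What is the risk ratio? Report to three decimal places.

2.071

Reading the table with exposure as columns: a = 400 (Metformin, case), b = 424 (Metformin, non-case), c = 603 (No metformin, case), d = 1969.
Risk in exposed = 400/824 = 0.48544; risk in unexposed = 603/2572 = 0.23445.
RR = 0.48544 / 0.23445 = 2.07055
The risk among the exposed is 2.07 times that among the unexposed.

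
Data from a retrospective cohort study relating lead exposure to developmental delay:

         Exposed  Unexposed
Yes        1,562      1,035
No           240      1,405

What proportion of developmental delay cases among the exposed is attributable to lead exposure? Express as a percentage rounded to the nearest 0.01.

Reading the table with exposure as columns: a = 1562 (Exposed, case), b = 240 (Exposed, non-case), c = 1035 (Unexposed, case), d = 1405.
Risk in exposed = 1562/1802 = 0.86681; risk in unexposed = 1035/2440 = 0.42418.
RR = 0.86681/0.42418 = 2.04351
AR% = (RR − 1)/RR × 100 = (2.04351 − 1)/2.04351 × 100 = 51.0645%

51.06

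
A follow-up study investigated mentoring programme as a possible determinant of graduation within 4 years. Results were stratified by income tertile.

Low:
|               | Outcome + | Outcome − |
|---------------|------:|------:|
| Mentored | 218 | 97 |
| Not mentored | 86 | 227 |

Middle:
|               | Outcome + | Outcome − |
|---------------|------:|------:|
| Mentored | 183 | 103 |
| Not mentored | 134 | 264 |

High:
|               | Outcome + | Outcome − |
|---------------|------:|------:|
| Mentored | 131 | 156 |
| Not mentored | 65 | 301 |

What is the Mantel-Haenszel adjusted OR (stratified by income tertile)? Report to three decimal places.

OR_MH = Σ(aᵢdᵢ/nᵢ) / Σ(bᵢcᵢ/nᵢ), where nᵢ is the stratum total.
Stratum 1 (Low): n = 628; a·d/n = 218·227/628 = 78.7994; b·c/n = 97·86/628 = 13.2834
Stratum 2 (Middle): n = 684; a·d/n = 183·264/684 = 70.6316; b·c/n = 103·134/684 = 20.1784
Stratum 3 (High): n = 653; a·d/n = 131·301/653 = 60.3844; b·c/n = 156·65/653 = 15.5283
OR_MH = (78.7994 + 70.6316 + 60.3844) / (13.2834 + 20.1784 + 15.5283) = 209.8153 / 48.9901 = 4.28281

4.283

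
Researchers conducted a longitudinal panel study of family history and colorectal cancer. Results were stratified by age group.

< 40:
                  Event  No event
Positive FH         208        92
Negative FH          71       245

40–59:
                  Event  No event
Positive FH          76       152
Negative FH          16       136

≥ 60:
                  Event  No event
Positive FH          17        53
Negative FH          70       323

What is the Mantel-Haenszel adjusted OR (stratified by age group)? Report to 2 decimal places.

4.87

OR_MH = Σ(aᵢdᵢ/nᵢ) / Σ(bᵢcᵢ/nᵢ), where nᵢ is the stratum total.
Stratum 1 (< 40): n = 616; a·d/n = 208·245/616 = 82.7273; b·c/n = 92·71/616 = 10.6039
Stratum 2 (40–59): n = 380; a·d/n = 76·136/380 = 27.2000; b·c/n = 152·16/380 = 6.4000
Stratum 3 (≥ 60): n = 463; a·d/n = 17·323/463 = 11.8596; b·c/n = 53·70/463 = 8.0130
OR_MH = (82.7273 + 27.2000 + 11.8596) / (10.6039 + 6.4000 + 8.0130) = 121.7869 / 25.0169 = 4.86819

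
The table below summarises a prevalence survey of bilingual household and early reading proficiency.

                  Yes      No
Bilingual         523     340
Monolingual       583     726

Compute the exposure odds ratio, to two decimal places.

Cells: a = 523, b = 340, c = 583, d = 726.
OR = (a·d)/(b·c) = (523 × 726) / (340 × 583) = 379698 / 198220 = 1.91554
The odds of early reading proficiency are about 1.92 times as high in the bilingual group.

1.92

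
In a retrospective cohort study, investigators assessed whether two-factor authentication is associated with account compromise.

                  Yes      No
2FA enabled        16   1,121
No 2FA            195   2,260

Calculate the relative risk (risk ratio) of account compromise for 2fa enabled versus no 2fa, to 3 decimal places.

Cells: a = 16, b = 1121, c = 195, d = 2260.
Risk in exposed = 16/1137 = 0.01407; risk in unexposed = 195/2455 = 0.07943.
RR = 0.01407 / 0.07943 = 0.17716
The risk is 82% lower among the exposed than among the unexposed.

0.177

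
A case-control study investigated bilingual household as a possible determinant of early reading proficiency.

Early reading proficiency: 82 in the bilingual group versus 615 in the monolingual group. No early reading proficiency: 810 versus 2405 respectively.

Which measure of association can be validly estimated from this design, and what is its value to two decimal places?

From the description: a = 82, b = 810, c = 615, d = 2405.
This is a case-control study: participants were sampled on outcome status, so risks in the source population cannot be estimated directly — relative risk is not valid here. The odds ratio is the appropriate measure.
OR = (a·d)/(b·c) = (82 × 2405) / (810 × 615) = 197210 / 498150 = 0.39588

0.40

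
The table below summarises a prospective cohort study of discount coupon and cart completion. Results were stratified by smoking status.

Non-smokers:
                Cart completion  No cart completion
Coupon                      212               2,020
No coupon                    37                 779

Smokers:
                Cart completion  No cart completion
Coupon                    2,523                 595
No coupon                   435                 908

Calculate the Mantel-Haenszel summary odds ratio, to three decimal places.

6.878

OR_MH = Σ(aᵢdᵢ/nᵢ) / Σ(bᵢcᵢ/nᵢ), where nᵢ is the stratum total.
Stratum 1 (Non-smokers): n = 3048; a·d/n = 212·779/3048 = 54.1824; b·c/n = 2020·37/3048 = 24.5210
Stratum 2 (Smokers): n = 4461; a·d/n = 2523·908/4461 = 513.5360; b·c/n = 595·435/4461 = 58.0195
OR_MH = (54.1824 + 513.5360) / (24.5210 + 58.0195) = 567.7184 / 82.5405 = 6.87806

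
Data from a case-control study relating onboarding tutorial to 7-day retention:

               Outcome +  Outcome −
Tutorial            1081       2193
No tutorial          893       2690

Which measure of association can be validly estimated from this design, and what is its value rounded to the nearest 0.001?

1.485

Cells: a = 1081, b = 2193, c = 893, d = 2690.
This is a case-control study: participants were sampled on outcome status, so risks in the source population cannot be estimated directly — relative risk is not valid here. The odds ratio is the appropriate measure.
OR = (a·d)/(b·c) = (1081 × 2690) / (2193 × 893) = 2907890 / 1958349 = 1.48487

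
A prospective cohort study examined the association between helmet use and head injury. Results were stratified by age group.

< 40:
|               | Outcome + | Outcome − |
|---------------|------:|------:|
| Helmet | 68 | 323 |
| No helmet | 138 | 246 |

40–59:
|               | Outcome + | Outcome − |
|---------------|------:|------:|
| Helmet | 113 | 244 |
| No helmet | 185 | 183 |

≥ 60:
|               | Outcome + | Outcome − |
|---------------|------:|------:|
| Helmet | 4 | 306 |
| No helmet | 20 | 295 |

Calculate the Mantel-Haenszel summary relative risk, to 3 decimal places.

RR_MH = Σ(aᵢ·n₀ᵢ/nᵢ) / Σ(cᵢ·n₁ᵢ/nᵢ), with n₁ᵢ = aᵢ+bᵢ (exposed), n₀ᵢ = cᵢ+dᵢ (unexposed), nᵢ = n₁ᵢ+n₀ᵢ.
Stratum 1 (< 40): n₁ = 391, n₀ = 384, n = 775; a·n₀/n = 68·384/775 = 33.6929; c·n₁/n = 138·391/775 = 69.6232
Stratum 2 (40–59): n₁ = 357, n₀ = 368, n = 725; a·n₀/n = 113·368/725 = 57.3572; c·n₁/n = 185·357/725 = 91.0966
Stratum 3 (≥ 60): n₁ = 310, n₀ = 315, n = 625; a·n₀/n = 4·315/625 = 2.0160; c·n₁/n = 20·310/625 = 9.9200
RR_MH = (33.6929 + 57.3572 + 2.0160) / (69.6232 + 91.0966 + 9.9200) = 93.0661 / 170.6398 = 0.54540

0.545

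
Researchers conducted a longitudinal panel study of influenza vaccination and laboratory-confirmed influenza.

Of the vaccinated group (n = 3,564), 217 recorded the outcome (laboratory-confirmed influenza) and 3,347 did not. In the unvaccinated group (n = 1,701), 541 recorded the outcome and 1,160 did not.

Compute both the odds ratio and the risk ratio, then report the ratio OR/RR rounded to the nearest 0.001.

0.726

From the description: a = 217, b = 3347, c = 541, d = 1160.
OR = (217·1160)/(3347·541) = 251720/1810727 = 0.13902
Risk in exposed = 217/3564 = 0.06089; risk in unexposed = 541/1701 = 0.31805; RR = 0.19144
OR/RR = 0.13902 / 0.19144 = 0.72617
The outcome is not rare, so the OR lies further from 1 than the RR.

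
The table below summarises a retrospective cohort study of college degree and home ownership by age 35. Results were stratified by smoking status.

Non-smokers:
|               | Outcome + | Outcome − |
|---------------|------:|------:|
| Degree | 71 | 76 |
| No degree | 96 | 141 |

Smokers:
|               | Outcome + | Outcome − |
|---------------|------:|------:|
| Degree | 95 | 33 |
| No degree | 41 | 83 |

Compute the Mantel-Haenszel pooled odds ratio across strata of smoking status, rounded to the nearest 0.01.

OR_MH = Σ(aᵢdᵢ/nᵢ) / Σ(bᵢcᵢ/nᵢ), where nᵢ is the stratum total.
Stratum 1 (Non-smokers): n = 384; a·d/n = 71·141/384 = 26.0703; b·c/n = 76·96/384 = 19.0000
Stratum 2 (Smokers): n = 252; a·d/n = 95·83/252 = 31.2897; b·c/n = 33·41/252 = 5.3690
OR_MH = (26.0703 + 31.2897) / (19.0000 + 5.3690) = 57.3600 / 24.3690 = 2.35381

2.35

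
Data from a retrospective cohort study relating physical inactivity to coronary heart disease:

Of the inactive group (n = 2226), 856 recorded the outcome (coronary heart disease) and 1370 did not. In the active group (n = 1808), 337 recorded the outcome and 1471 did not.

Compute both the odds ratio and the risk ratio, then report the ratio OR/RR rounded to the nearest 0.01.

From the description: a = 856, b = 1370, c = 337, d = 1471.
OR = (856·1471)/(1370·337) = 1259176/461690 = 2.72732
Risk in exposed = 856/2226 = 0.38455; risk in unexposed = 337/1808 = 0.18639; RR = 2.06309
OR/RR = 2.72732 / 2.06309 = 1.32196
The outcome is not rare, so the OR lies further from 1 than the RR.

1.32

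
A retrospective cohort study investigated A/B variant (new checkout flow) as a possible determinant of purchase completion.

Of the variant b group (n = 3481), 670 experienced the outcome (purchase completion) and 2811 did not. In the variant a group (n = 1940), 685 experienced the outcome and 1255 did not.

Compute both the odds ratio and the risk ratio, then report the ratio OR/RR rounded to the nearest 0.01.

0.80

From the description: a = 670, b = 2811, c = 685, d = 1255.
OR = (670·1255)/(2811·685) = 840850/1925535 = 0.43668
Risk in exposed = 670/3481 = 0.19247; risk in unexposed = 685/1940 = 0.35309; RR = 0.54511
OR/RR = 0.43668 / 0.54511 = 0.80110
The outcome is not rare, so the OR lies further from 1 than the RR.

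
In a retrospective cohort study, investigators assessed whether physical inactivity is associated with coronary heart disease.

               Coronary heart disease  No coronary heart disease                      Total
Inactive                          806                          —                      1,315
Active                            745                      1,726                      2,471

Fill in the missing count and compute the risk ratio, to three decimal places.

The missing cell is in the exposed row: 1315 − 806 = 509.
So a = 806, b = 509, c = 745, d = 1726.
RR = [a/(a+b)] / [c/(c+d)] = (806/1315) / (745/2471) = 0.61293/0.30150 = 2.03295

2.033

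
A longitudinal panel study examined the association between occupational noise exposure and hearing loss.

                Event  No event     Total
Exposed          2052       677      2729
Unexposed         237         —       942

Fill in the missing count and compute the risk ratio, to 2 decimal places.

The missing cell is in the unexposed row: 942 − 237 = 705.
So a = 2052, b = 677, c = 237, d = 705.
RR = [a/(a+b)] / [c/(c+d)] = (2052/2729) / (237/942) = 0.75192/0.25159 = 2.98866

2.99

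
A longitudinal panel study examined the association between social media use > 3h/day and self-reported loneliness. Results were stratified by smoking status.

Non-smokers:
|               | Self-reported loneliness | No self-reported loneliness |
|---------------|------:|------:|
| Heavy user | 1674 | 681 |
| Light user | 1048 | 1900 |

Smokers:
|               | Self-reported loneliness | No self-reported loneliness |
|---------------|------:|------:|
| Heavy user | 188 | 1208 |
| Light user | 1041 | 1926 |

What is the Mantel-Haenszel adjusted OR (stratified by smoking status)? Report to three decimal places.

OR_MH = Σ(aᵢdᵢ/nᵢ) / Σ(bᵢcᵢ/nᵢ), where nᵢ is the stratum total.
Stratum 1 (Non-smokers): n = 5303; a·d/n = 1674·1900/5303 = 599.7737; b·c/n = 681·1048/5303 = 134.5819
Stratum 2 (Smokers): n = 4363; a·d/n = 188·1926/4363 = 82.9906; b·c/n = 1208·1041/4363 = 288.2255
OR_MH = (599.7737 + 82.9906) / (134.5819 + 288.2255) = 682.7643 / 422.8075 = 1.61484

1.615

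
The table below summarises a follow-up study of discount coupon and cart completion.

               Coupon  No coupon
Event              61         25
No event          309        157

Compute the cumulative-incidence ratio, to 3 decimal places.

Reading the table with exposure as columns: a = 61 (Coupon, case), b = 309 (Coupon, non-case), c = 25 (No coupon, case), d = 157.
Risk in exposed = 61/370 = 0.16486; risk in unexposed = 25/182 = 0.13736.
RR = 0.16486 / 0.13736 = 1.20022
The risk among the exposed is 1.20 times that among the unexposed.

1.200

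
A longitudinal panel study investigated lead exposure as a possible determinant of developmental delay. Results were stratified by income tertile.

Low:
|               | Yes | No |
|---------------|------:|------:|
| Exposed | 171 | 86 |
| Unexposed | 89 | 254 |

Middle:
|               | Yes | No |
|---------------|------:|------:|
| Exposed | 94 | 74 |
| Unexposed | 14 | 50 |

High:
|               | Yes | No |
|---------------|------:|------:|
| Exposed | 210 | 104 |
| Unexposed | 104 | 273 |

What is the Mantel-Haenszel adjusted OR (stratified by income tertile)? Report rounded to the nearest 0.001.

OR_MH = Σ(aᵢdᵢ/nᵢ) / Σ(bᵢcᵢ/nᵢ), where nᵢ is the stratum total.
Stratum 1 (Low): n = 600; a·d/n = 171·254/600 = 72.3900; b·c/n = 86·89/600 = 12.7567
Stratum 2 (Middle): n = 232; a·d/n = 94·50/232 = 20.2586; b·c/n = 74·14/232 = 4.4655
Stratum 3 (High): n = 691; a·d/n = 210·273/691 = 82.9667; b·c/n = 104·104/691 = 15.6527
OR_MH = (72.3900 + 20.2586 + 82.9667) / (12.7567 + 4.4655 + 15.6527) = 175.6153 / 32.8749 = 5.34193

5.342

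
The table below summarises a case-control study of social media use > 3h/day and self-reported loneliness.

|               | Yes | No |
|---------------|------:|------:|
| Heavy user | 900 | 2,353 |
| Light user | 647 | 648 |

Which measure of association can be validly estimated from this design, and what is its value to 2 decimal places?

Cells: a = 900, b = 2353, c = 647, d = 648.
This is a case-control study: participants were sampled on outcome status, so risks in the source population cannot be estimated directly — relative risk is not valid here. The odds ratio is the appropriate measure.
OR = (a·d)/(b·c) = (900 × 648) / (2353 × 647) = 583200 / 1522391 = 0.38308

0.38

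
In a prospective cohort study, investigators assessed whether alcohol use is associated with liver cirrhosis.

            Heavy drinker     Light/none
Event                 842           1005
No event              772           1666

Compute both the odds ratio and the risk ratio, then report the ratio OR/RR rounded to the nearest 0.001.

1.304

Reading the table with exposure as columns: a = 842 (Heavy drinker, case), b = 772 (Heavy drinker, non-case), c = 1005 (Light/none, case), d = 1666.
OR = (842·1666)/(772·1005) = 1402772/775860 = 1.80802
Risk in exposed = 842/1614 = 0.52169; risk in unexposed = 1005/2671 = 0.37626; RR = 1.38649
OR/RR = 1.80802 / 1.38649 = 1.30403
The outcome is not rare, so the OR lies further from 1 than the RR.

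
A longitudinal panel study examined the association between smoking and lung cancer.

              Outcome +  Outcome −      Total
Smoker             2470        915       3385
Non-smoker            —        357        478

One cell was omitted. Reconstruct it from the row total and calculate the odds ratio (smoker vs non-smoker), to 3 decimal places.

The missing cell is in the unexposed row: 478 − 357 = 121.
So a = 2470, b = 915, c = 121, d = 357.
OR = (a·d)/(b·c) = (2470 × 357) / (915 × 121) = 881790 / 110715 = 7.96450

7.965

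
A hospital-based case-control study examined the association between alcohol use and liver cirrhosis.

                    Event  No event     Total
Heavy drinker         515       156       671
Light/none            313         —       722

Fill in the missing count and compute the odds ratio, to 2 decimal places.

The missing cell is in the unexposed row: 722 − 313 = 409.
So a = 515, b = 156, c = 313, d = 409.
OR = (a·d)/(b·c) = (515 × 409) / (156 × 313) = 210635 / 48828 = 4.31382

4.31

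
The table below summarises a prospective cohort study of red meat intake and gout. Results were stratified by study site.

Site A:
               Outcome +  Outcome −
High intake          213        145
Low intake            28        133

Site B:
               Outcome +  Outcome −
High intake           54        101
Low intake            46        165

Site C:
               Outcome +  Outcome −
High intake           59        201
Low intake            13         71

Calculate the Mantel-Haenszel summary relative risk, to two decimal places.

2.30

RR_MH = Σ(aᵢ·n₀ᵢ/nᵢ) / Σ(cᵢ·n₁ᵢ/nᵢ), with n₁ᵢ = aᵢ+bᵢ (exposed), n₀ᵢ = cᵢ+dᵢ (unexposed), nᵢ = n₁ᵢ+n₀ᵢ.
Stratum 1 (Site A): n₁ = 358, n₀ = 161, n = 519; a·n₀/n = 213·161/519 = 66.0751; c·n₁/n = 28·358/519 = 19.3141
Stratum 2 (Site B): n₁ = 155, n₀ = 211, n = 366; a·n₀/n = 54·211/366 = 31.1311; c·n₁/n = 46·155/366 = 19.4809
Stratum 3 (Site C): n₁ = 260, n₀ = 84, n = 344; a·n₀/n = 59·84/344 = 14.4070; c·n₁/n = 13·260/344 = 9.8256
RR_MH = (66.0751 + 31.1311 + 14.4070) / (19.3141 + 19.4809 + 9.8256) = 111.6133 / 48.6205 = 2.29560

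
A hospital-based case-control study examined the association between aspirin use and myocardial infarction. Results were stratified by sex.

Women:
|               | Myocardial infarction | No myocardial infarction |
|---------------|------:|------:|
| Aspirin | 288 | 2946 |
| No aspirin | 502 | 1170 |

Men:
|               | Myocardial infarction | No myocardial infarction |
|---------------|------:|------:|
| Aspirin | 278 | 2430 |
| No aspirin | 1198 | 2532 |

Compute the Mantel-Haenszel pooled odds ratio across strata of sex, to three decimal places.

OR_MH = Σ(aᵢdᵢ/nᵢ) / Σ(bᵢcᵢ/nᵢ), where nᵢ is the stratum total.
Stratum 1 (Women): n = 4906; a·d/n = 288·1170/4906 = 68.6832; b·c/n = 2946·502/4906 = 301.4456
Stratum 2 (Men): n = 6438; a·d/n = 278·2532/6438 = 109.3346; b·c/n = 2430·1198/6438 = 452.1808
OR_MH = (68.6832 + 109.3346) / (301.4456 + 452.1808) = 178.0178 / 753.6264 = 0.23621

0.236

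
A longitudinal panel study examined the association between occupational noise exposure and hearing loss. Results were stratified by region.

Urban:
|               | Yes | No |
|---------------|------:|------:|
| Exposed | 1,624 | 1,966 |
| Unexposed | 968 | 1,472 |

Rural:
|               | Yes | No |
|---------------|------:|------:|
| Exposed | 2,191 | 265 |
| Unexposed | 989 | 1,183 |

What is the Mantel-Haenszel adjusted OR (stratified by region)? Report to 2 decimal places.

OR_MH = Σ(aᵢdᵢ/nᵢ) / Σ(bᵢcᵢ/nᵢ), where nᵢ is the stratum total.
Stratum 1 (Urban): n = 6030; a·d/n = 1624·1472/6030 = 396.4391; b·c/n = 1966·968/6030 = 315.6033
Stratum 2 (Rural): n = 4628; a·d/n = 2191·1183/4628 = 560.0590; b·c/n = 265·989/4628 = 56.6303
OR_MH = (396.4391 + 560.0590) / (315.6033 + 56.6303) = 956.4981 / 372.2336 = 2.56962

2.57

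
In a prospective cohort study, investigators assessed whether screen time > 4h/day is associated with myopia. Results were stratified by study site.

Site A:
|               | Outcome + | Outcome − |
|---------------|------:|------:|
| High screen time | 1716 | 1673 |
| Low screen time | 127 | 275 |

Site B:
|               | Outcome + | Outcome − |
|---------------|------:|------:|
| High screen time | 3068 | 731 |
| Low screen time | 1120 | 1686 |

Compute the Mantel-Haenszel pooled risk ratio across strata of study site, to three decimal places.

1.960

RR_MH = Σ(aᵢ·n₀ᵢ/nᵢ) / Σ(cᵢ·n₁ᵢ/nᵢ), with n₁ᵢ = aᵢ+bᵢ (exposed), n₀ᵢ = cᵢ+dᵢ (unexposed), nᵢ = n₁ᵢ+n₀ᵢ.
Stratum 1 (Site A): n₁ = 3389, n₀ = 402, n = 3791; a·n₀/n = 1716·402/3791 = 181.9657; c·n₁/n = 127·3389/3791 = 113.5328
Stratum 2 (Site B): n₁ = 3799, n₀ = 2806, n = 6605; a·n₀/n = 3068·2806/6605 = 1303.3774; c·n₁/n = 1120·3799/6605 = 644.1908
RR_MH = (181.9657 + 1303.3774) / (113.5328 + 644.1908) = 1485.3431 / 757.7236 = 1.96027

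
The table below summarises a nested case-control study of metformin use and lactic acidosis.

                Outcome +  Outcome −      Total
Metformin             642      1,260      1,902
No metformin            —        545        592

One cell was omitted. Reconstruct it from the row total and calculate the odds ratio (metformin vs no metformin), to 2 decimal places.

5.91

The missing cell is in the unexposed row: 592 − 545 = 47.
So a = 642, b = 1260, c = 47, d = 545.
OR = (a·d)/(b·c) = (642 × 545) / (1260 × 47) = 349890 / 59220 = 5.90831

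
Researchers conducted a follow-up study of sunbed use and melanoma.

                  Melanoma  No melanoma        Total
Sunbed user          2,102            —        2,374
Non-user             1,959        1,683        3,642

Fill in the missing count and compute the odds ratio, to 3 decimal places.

The missing cell is in the exposed row: 2374 − 2102 = 272.
So a = 2102, b = 272, c = 1959, d = 1683.
OR = (a·d)/(b·c) = (2102 × 1683) / (272 × 1959) = 3537666 / 532848 = 6.63917

6.639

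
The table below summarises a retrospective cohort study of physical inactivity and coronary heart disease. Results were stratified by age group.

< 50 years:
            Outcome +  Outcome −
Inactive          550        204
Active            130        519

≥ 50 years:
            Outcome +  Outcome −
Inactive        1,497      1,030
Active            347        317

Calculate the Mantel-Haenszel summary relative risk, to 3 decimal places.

1.642

RR_MH = Σ(aᵢ·n₀ᵢ/nᵢ) / Σ(cᵢ·n₁ᵢ/nᵢ), with n₁ᵢ = aᵢ+bᵢ (exposed), n₀ᵢ = cᵢ+dᵢ (unexposed), nᵢ = n₁ᵢ+n₀ᵢ.
Stratum 1 (< 50 years): n₁ = 754, n₀ = 649, n = 1403; a·n₀/n = 550·649/1403 = 254.4191; c·n₁/n = 130·754/1403 = 69.8646
Stratum 2 (≥ 50 years): n₁ = 2527, n₀ = 664, n = 3191; a·n₀/n = 1497·664/3191 = 311.5036; c·n₁/n = 347·2527/3191 = 274.7944
RR_MH = (254.4191 + 311.5036) / (69.8646 + 274.7944) = 565.9227 / 344.6590 = 1.64198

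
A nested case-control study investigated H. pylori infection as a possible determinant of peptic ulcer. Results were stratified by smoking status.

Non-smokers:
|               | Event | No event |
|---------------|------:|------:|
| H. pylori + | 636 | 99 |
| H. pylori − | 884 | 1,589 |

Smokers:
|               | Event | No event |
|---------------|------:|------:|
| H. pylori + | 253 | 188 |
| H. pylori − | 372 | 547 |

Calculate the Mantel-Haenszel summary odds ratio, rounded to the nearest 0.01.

OR_MH = Σ(aᵢdᵢ/nᵢ) / Σ(bᵢcᵢ/nᵢ), where nᵢ is the stratum total.
Stratum 1 (Non-smokers): n = 3208; a·d/n = 636·1589/3208 = 315.0262; b·c/n = 99·884/3208 = 27.2805
Stratum 2 (Smokers): n = 1360; a·d/n = 253·547/1360 = 101.7581; b·c/n = 188·372/1360 = 51.4235
OR_MH = (315.0262 + 101.7581) / (27.2805 + 51.4235) = 416.7843 / 78.7041 = 5.29559

5.30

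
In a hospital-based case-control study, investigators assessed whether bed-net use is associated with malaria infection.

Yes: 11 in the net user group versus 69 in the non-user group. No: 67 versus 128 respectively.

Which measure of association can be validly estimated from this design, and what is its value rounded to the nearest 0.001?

0.305

From the description: a = 11, b = 67, c = 69, d = 128.
This is a hospital-based case-control study: participants were sampled on outcome status, so risks in the source population cannot be estimated directly — relative risk is not valid here. The odds ratio is the appropriate measure.
OR = (a·d)/(b·c) = (11 × 128) / (67 × 69) = 1408 / 4623 = 0.30456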